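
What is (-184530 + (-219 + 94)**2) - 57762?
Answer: -226667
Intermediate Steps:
(-184530 + (-219 + 94)**2) - 57762 = (-184530 + (-125)**2) - 57762 = (-184530 + 15625) - 57762 = -168905 - 57762 = -226667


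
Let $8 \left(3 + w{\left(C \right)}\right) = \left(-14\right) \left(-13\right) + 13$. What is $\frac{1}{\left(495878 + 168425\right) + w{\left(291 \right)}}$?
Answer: $\frac{8}{5314595} \approx 1.5053 \cdot 10^{-6}$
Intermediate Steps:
$w{\left(C \right)} = \frac{171}{8}$ ($w{\left(C \right)} = -3 + \frac{\left(-14\right) \left(-13\right) + 13}{8} = -3 + \frac{182 + 13}{8} = -3 + \frac{1}{8} \cdot 195 = -3 + \frac{195}{8} = \frac{171}{8}$)
$\frac{1}{\left(495878 + 168425\right) + w{\left(291 \right)}} = \frac{1}{\left(495878 + 168425\right) + \frac{171}{8}} = \frac{1}{664303 + \frac{171}{8}} = \frac{1}{\frac{5314595}{8}} = \frac{8}{5314595}$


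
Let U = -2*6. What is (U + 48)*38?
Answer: 1368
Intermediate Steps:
U = -12
(U + 48)*38 = (-12 + 48)*38 = 36*38 = 1368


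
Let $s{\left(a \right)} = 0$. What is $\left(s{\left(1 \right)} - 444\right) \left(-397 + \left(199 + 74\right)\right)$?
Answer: $55056$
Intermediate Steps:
$\left(s{\left(1 \right)} - 444\right) \left(-397 + \left(199 + 74\right)\right) = \left(0 - 444\right) \left(-397 + \left(199 + 74\right)\right) = - 444 \left(-397 + 273\right) = \left(-444\right) \left(-124\right) = 55056$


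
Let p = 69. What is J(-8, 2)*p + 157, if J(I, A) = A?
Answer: 295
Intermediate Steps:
J(-8, 2)*p + 157 = 2*69 + 157 = 138 + 157 = 295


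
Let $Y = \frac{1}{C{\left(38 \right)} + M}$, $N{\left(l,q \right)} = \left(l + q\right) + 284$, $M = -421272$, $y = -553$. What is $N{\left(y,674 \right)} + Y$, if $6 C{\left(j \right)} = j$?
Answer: $\frac{511837782}{1263797} \approx 405.0$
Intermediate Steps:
$N{\left(l,q \right)} = 284 + l + q$
$C{\left(j \right)} = \frac{j}{6}$
$Y = - \frac{3}{1263797}$ ($Y = \frac{1}{\frac{1}{6} \cdot 38 - 421272} = \frac{1}{\frac{19}{3} - 421272} = \frac{1}{- \frac{1263797}{3}} = - \frac{3}{1263797} \approx -2.3738 \cdot 10^{-6}$)
$N{\left(y,674 \right)} + Y = \left(284 - 553 + 674\right) - \frac{3}{1263797} = 405 - \frac{3}{1263797} = \frac{511837782}{1263797}$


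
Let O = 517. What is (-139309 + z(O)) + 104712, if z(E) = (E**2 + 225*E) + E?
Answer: 349534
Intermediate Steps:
z(E) = E**2 + 226*E
(-139309 + z(O)) + 104712 = (-139309 + 517*(226 + 517)) + 104712 = (-139309 + 517*743) + 104712 = (-139309 + 384131) + 104712 = 244822 + 104712 = 349534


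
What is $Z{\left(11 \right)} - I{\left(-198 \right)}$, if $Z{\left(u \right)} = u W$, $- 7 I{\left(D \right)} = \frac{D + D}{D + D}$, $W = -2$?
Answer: $- \frac{153}{7} \approx -21.857$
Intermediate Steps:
$I{\left(D \right)} = - \frac{1}{7}$ ($I{\left(D \right)} = - \frac{\left(D + D\right) \frac{1}{D + D}}{7} = - \frac{2 D \frac{1}{2 D}}{7} = \left(- \frac{1}{7}\right) 1 = - \frac{1}{7}$)
$Z{\left(u \right)} = - 2 u$ ($Z{\left(u \right)} = u \left(-2\right) = - 2 u$)
$Z{\left(11 \right)} - I{\left(-198 \right)} = \left(-2\right) 11 - - \frac{1}{7} = -22 + \frac{1}{7} = - \frac{153}{7}$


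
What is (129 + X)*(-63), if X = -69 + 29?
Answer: -5607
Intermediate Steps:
X = -40
(129 + X)*(-63) = (129 - 40)*(-63) = 89*(-63) = -5607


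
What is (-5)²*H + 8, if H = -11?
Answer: -267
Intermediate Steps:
(-5)²*H + 8 = (-5)²*(-11) + 8 = 25*(-11) + 8 = -275 + 8 = -267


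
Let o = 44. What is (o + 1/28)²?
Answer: 1520289/784 ≈ 1939.1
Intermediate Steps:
(o + 1/28)² = (44 + 1/28)² = (1233/28)² = 1520289/784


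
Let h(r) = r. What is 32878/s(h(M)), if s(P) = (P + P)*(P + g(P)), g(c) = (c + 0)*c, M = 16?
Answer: 967/256 ≈ 3.7773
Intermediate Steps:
g(c) = c**2 (g(c) = c*c = c**2)
s(P) = 2*P*(P + P**2) (s(P) = (P + P)*(P + P**2) = (2*P)*(P + P**2) = 2*P*(P + P**2))
32878/s(h(M)) = 32878/((2*16**2*(1 + 16))) = 32878/((2*256*17)) = 32878/8704 = 32878*(1/8704) = 967/256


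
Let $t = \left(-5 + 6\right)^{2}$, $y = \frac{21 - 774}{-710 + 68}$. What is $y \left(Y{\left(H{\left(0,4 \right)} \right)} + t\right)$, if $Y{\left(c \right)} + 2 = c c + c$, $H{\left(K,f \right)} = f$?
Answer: $\frac{4769}{214} \approx 22.285$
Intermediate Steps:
$Y{\left(c \right)} = -2 + c + c^{2}$ ($Y{\left(c \right)} = -2 + \left(c c + c\right) = -2 + \left(c^{2} + c\right) = -2 + \left(c + c^{2}\right) = -2 + c + c^{2}$)
$y = \frac{251}{214}$ ($y = - \frac{753}{-642} = \left(-753\right) \left(- \frac{1}{642}\right) = \frac{251}{214} \approx 1.1729$)
$t = 1$ ($t = 1^{2} = 1$)
$y \left(Y{\left(H{\left(0,4 \right)} \right)} + t\right) = \frac{251 \left(\left(-2 + 4 + 4^{2}\right) + 1\right)}{214} = \frac{251 \left(\left(-2 + 4 + 16\right) + 1\right)}{214} = \frac{251 \left(18 + 1\right)}{214} = \frac{251}{214} \cdot 19 = \frac{4769}{214}$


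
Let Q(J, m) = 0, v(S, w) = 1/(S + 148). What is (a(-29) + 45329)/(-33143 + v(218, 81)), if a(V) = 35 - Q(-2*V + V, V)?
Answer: -16603224/12130337 ≈ -1.3687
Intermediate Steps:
v(S, w) = 1/(148 + S)
a(V) = 35 (a(V) = 35 - 1*0 = 35 + 0 = 35)
(a(-29) + 45329)/(-33143 + v(218, 81)) = (35 + 45329)/(-33143 + 1/(148 + 218)) = 45364/(-33143 + 1/366) = 45364/(-12130337/366) = 45364*(-366/12130337) = -16603224/12130337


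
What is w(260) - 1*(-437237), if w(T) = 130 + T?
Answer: 437627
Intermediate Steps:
w(260) - 1*(-437237) = (130 + 260) - 1*(-437237) = 390 + 437237 = 437627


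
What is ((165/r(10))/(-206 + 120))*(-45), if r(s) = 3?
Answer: 2475/86 ≈ 28.779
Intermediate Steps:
((165/r(10))/(-206 + 120))*(-45) = ((165/3)/(-206 + 120))*(-45) = ((165*(⅓))/(-86))*(-45) = (55*(-1/86))*(-45) = -55/86*(-45) = 2475/86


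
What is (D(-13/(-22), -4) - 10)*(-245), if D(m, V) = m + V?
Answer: 72275/22 ≈ 3285.2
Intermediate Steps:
D(m, V) = V + m
(D(-13/(-22), -4) - 10)*(-245) = ((-4 - 13/(-22)) - 10)*(-245) = ((-4 - 13*(-1/22)) - 10)*(-245) = ((-4 + 13/22) - 10)*(-245) = (-75/22 - 10)*(-245) = -295/22*(-245) = 72275/22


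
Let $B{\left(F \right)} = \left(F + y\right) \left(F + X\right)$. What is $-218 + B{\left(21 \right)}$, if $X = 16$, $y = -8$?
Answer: $263$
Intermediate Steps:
$B{\left(F \right)} = \left(-8 + F\right) \left(16 + F\right)$ ($B{\left(F \right)} = \left(F - 8\right) \left(F + 16\right) = \left(-8 + F\right) \left(16 + F\right)$)
$-218 + B{\left(21 \right)} = -218 + \left(-128 + 21^{2} + 8 \cdot 21\right) = -218 + \left(-128 + 441 + 168\right) = -218 + 481 = 263$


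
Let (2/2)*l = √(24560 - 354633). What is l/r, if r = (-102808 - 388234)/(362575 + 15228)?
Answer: -377803*I*√330073/491042 ≈ -442.03*I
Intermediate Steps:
l = I*√330073 (l = √(24560 - 354633) = √(-330073) = I*√330073 ≈ 574.52*I)
r = -491042/377803 ≈ -1.2997
l/r = (I*√330073)/(-491042/377803) = (I*√330073)*(-377803/491042) = -377803*I*√330073/491042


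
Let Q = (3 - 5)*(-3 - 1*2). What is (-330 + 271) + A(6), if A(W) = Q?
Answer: -49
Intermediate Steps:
Q = 10 (Q = -2*(-3 - 2) = -2*(-5) = 10)
A(W) = 10
(-330 + 271) + A(6) = (-330 + 271) + 10 = -59 + 10 = -49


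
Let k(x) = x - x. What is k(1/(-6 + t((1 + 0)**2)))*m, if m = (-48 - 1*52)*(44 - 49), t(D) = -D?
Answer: 0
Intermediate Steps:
k(x) = 0
m = 500 (m = (-48 - 52)*(-5) = -100*(-5) = 500)
k(1/(-6 + t((1 + 0)**2)))*m = 0*500 = 0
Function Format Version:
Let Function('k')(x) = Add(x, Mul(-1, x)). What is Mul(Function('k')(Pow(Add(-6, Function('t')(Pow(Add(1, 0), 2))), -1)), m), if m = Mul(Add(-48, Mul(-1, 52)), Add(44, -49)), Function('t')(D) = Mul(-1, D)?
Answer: 0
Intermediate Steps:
Function('k')(x) = 0
m = 500 (m = Mul(Add(-48, -52), -5) = Mul(-100, -5) = 500)
Mul(Function('k')(Pow(Add(-6, Function('t')(Pow(Add(1, 0), 2))), -1)), m) = Mul(0, 500) = 0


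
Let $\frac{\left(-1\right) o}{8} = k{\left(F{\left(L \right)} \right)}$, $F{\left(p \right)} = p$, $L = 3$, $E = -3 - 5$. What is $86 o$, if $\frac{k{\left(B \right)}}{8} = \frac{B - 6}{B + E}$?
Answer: $- \frac{16512}{5} \approx -3302.4$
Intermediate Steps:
$E = -8$
$k{\left(B \right)} = \frac{8 \left(-6 + B\right)}{-8 + B}$ ($k{\left(B \right)} = 8 \frac{B - 6}{B - 8} = 8 \frac{-6 + B}{-8 + B} = \frac{8 \left(-6 + B\right)}{-8 + B}$)
$o = - \frac{192}{5}$ ($o = - 8 \frac{8 \left(-6 + 3\right)}{-8 + 3} = - 8 \cdot 8 \frac{1}{-5} \left(-3\right) = - 8 \cdot 8 \left(- \frac{1}{5}\right) \left(-3\right) = \left(-8\right) \frac{24}{5} = - \frac{192}{5} \approx -38.4$)
$86 o = 86 \left(- \frac{192}{5}\right) = - \frac{16512}{5}$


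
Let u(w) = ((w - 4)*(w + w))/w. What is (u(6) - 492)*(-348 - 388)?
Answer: 359168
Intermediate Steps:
u(w) = -8 + 2*w (u(w) = ((-4 + w)*(2*w))/w = (2*w*(-4 + w))/w = -8 + 2*w)
(u(6) - 492)*(-348 - 388) = ((-8 + 2*6) - 492)*(-348 - 388) = ((-8 + 12) - 492)*(-736) = (4 - 492)*(-736) = -488*(-736) = 359168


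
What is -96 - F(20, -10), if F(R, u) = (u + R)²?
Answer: -196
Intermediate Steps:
F(R, u) = (R + u)²
-96 - F(20, -10) = -96 - (20 - 10)² = -96 - 1*10² = -96 - 1*100 = -96 - 100 = -196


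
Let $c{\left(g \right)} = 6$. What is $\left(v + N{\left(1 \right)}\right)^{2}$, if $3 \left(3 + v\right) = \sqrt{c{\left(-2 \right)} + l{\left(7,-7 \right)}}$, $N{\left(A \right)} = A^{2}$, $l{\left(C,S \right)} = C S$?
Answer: $\frac{\left(6 - i \sqrt{43}\right)^{2}}{9} \approx -0.77778 - 8.7433 i$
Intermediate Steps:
$v = -3 + \frac{i \sqrt{43}}{3}$ ($v = -3 + \frac{\sqrt{6 + 7 \left(-7\right)}}{3} = -3 + \frac{\sqrt{6 - 49}}{3} = -3 + \frac{\sqrt{-43}}{3} = -3 + \frac{i \sqrt{43}}{3} \approx -3.0 + 2.1858 i$)
$\left(v + N{\left(1 \right)}\right)^{2} = \left(\left(-3 + \frac{i \sqrt{43}}{3}\right) + 1^{2}\right)^{2} = \left(\left(-3 + \frac{i \sqrt{43}}{3}\right) + 1\right)^{2} = \left(-2 + \frac{i \sqrt{43}}{3}\right)^{2}$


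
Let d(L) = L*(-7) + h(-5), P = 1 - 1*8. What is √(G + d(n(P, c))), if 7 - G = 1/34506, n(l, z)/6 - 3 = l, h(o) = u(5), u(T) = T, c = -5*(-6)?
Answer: √2645919654/3834 ≈ 13.416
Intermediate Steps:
c = 30
h(o) = 5
P = -7 (P = 1 - 8 = -7)
n(l, z) = 18 + 6*l
G = 241541/34506 (G = 7 - 1/34506 = 241541/34506 ≈ 7.0000)
d(L) = 5 - 7*L (d(L) = L*(-7) + 5 = -7*L + 5 = 5 - 7*L)
√(G + d(n(P, c))) = √(241541/34506 + (5 - 7*(18 + 6*(-7)))) = √(241541/34506 + (5 - 7*(18 - 42))) = √(241541/34506 + (5 - 7*(-24))) = √(241541/34506 + (5 + 168)) = √(241541/34506 + 173) = √(6211079/34506) = √2645919654/3834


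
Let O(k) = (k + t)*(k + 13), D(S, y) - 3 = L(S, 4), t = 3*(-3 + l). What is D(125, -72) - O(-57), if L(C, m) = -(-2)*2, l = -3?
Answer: -3293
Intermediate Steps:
t = -18 (t = 3*(-3 - 3) = 3*(-6) = -18)
L(C, m) = 4 (L(C, m) = -1*(-4) = 4)
D(S, y) = 7 (D(S, y) = 3 + 4 = 7)
O(k) = (-18 + k)*(13 + k) (O(k) = (k - 18)*(k + 13) = (-18 + k)*(13 + k))
D(125, -72) - O(-57) = 7 - (-234 + (-57)**2 - 5*(-57)) = 7 - (-234 + 3249 + 285) = 7 - 1*3300 = 7 - 3300 = -3293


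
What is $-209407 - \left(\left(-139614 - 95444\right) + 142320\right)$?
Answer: $-116669$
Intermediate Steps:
$-209407 - \left(\left(-139614 - 95444\right) + 142320\right) = -209407 - \left(-235058 + 142320\right) = -209407 - -92738 = -209407 + 92738 = -116669$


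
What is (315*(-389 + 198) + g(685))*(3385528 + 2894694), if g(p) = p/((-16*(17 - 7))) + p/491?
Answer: -2968528511498797/7856 ≈ -3.7787e+11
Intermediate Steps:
g(p) = -331*p/78560 (g(p) = p/((-16*10)) + p*(1/491) = p/(-160) + p/491 = p*(-1/160) + p/491 = -p/160 + p/491 = -331*p/78560)
(315*(-389 + 198) + g(685))*(3385528 + 2894694) = (315*(-389 + 198) - 331/78560*685)*(3385528 + 2894694) = (315*(-191) - 45347/15712)*6280222 = (-60165 - 45347/15712)*6280222 = -945357827/15712*6280222 = -2968528511498797/7856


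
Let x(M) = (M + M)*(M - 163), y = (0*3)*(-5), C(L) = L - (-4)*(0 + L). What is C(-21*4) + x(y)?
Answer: -420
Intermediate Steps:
C(L) = 5*L (C(L) = L - (-4)*L = L + 4*L = 5*L)
y = 0 (y = 0*(-5) = 0)
x(M) = 2*M*(-163 + M) (x(M) = (2*M)*(-163 + M) = 2*M*(-163 + M))
C(-21*4) + x(y) = 5*(-21*4) + 2*0*(-163 + 0) = 5*(-84) + 2*0*(-163) = -420 + 0 = -420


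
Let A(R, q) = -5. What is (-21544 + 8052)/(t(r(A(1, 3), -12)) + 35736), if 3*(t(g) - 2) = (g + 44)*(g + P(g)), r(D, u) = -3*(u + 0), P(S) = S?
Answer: -6746/18829 ≈ -0.35828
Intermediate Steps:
r(D, u) = -3*u
t(g) = 2 + 2*g*(44 + g)/3 (t(g) = 2 + ((g + 44)*(g + g))/3 = 2 + ((44 + g)*(2*g))/3 = 2 + (2*g*(44 + g))/3 = 2 + 2*g*(44 + g)/3)
(-21544 + 8052)/(t(r(A(1, 3), -12)) + 35736) = (-21544 + 8052)/((2 + 2*(-3*(-12))²/3 + 88*(-3*(-12))/3) + 35736) = -13492/((2 + (⅔)*36² + (88/3)*36) + 35736) = -13492/((2 + (⅔)*1296 + 1056) + 35736) = -13492/((2 + 864 + 1056) + 35736) = -13492/(1922 + 35736) = -13492/37658 = -13492*1/37658 = -6746/18829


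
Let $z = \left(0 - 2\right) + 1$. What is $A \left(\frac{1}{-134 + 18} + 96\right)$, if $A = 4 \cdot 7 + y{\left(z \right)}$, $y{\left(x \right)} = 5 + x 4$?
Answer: $\frac{11135}{4} \approx 2783.8$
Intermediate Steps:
$z = -1$ ($z = -2 + 1 = -1$)
$y{\left(x \right)} = 5 + 4 x$
$A = 29$ ($A = 4 \cdot 7 + \left(5 + 4 \left(-1\right)\right) = 28 + \left(5 - 4\right) = 28 + 1 = 29$)
$A \left(\frac{1}{-134 + 18} + 96\right) = 29 \left(\frac{1}{-134 + 18} + 96\right) = 29 \left(\frac{1}{-116} + 96\right) = 29 \left(- \frac{1}{116} + 96\right) = 29 \cdot \frac{11135}{116} = \frac{11135}{4}$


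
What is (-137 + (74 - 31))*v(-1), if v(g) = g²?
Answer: -94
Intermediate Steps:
(-137 + (74 - 31))*v(-1) = (-137 + (74 - 31))*(-1)² = (-137 + 43)*1 = -94*1 = -94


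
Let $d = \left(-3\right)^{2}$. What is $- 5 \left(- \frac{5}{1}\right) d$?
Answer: $225$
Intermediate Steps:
$d = 9$
$- 5 \left(- \frac{5}{1}\right) d = - 5 \left(- \frac{5}{1}\right) 9 = - 5 \left(\left(-5\right) 1\right) 9 = \left(-5\right) \left(-5\right) 9 = 25 \cdot 9 = 225$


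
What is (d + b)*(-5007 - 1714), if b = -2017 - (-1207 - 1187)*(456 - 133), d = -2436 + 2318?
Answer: -5182744567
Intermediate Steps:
d = -118
b = 771245 (b = -2017 - (-2394)*323 = -2017 - 1*(-773262) = -2017 + 773262 = 771245)
(d + b)*(-5007 - 1714) = (-118 + 771245)*(-5007 - 1714) = 771127*(-6721) = -5182744567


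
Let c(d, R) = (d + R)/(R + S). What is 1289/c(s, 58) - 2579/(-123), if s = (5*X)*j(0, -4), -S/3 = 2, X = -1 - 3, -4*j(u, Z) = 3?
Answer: 8432711/8979 ≈ 939.16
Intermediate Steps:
j(u, Z) = -3/4 (j(u, Z) = -1/4*3 = -3/4)
X = -4
S = -6 (S = -3*2 = -6)
s = 15 (s = (5*(-4))*(-3/4) = -20*(-3/4) = 15)
c(d, R) = (R + d)/(-6 + R) (c(d, R) = (d + R)/(R - 6) = (R + d)/(-6 + R))
1289/c(s, 58) - 2579/(-123) = 1289/(((58 + 15)/(-6 + 58))) - 2579/(-123) = 1289/((73/52)) - 2579*(-1/123) = 1289/(((1/52)*73)) + 2579/123 = 1289/(73/52) + 2579/123 = 1289*(52/73) + 2579/123 = 67028/73 + 2579/123 = 8432711/8979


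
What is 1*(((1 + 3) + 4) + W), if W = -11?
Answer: -3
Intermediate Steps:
1*(((1 + 3) + 4) + W) = 1*(((1 + 3) + 4) - 11) = 1*((4 + 4) - 11) = 1*(8 - 11) = 1*(-3) = -3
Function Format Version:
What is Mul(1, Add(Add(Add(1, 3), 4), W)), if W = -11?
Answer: -3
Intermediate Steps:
Mul(1, Add(Add(Add(1, 3), 4), W)) = Mul(1, Add(Add(Add(1, 3), 4), -11)) = Mul(1, Add(Add(4, 4), -11)) = Mul(1, Add(8, -11)) = Mul(1, -3) = -3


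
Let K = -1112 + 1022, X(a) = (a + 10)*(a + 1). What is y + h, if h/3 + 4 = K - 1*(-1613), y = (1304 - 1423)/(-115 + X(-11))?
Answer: 68372/15 ≈ 4558.1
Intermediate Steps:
X(a) = (1 + a)*(10 + a) (X(a) = (10 + a)*(1 + a) = (1 + a)*(10 + a))
K = -90
y = 17/15 (y = (1304 - 1423)/(-115 + (10 + (-11)² + 11*(-11))) = -119/(-115 + (10 + 121 - 121)) = -119/(-115 + 10) = -119/(-105) = -119*(-1/105) = 17/15 ≈ 1.1333)
h = 4557 (h = -12 + 3*(-90 - 1*(-1613)) = -12 + 3*(-90 + 1613) = -12 + 3*1523 = -12 + 4569 = 4557)
y + h = 17/15 + 4557 = 68372/15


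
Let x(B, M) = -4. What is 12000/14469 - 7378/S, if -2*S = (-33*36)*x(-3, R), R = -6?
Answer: 22544047/5729724 ≈ 3.9346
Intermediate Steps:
S = -2376 (S = -(-33*36)*(-4)/2 = -(-594)*(-4) = -½*4752 = -2376)
12000/14469 - 7378/S = 12000/14469 - 7378/(-2376) = 12000*(1/14469) - 7378*(-1/2376) = 4000/4823 + 3689/1188 = 22544047/5729724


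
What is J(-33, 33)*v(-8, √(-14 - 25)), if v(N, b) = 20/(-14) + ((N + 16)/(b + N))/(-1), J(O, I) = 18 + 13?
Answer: -18042/721 + 248*I*√39/103 ≈ -25.024 + 15.036*I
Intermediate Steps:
J(O, I) = 31
v(N, b) = -10/7 - (16 + N)/(N + b) (v(N, b) = 20*(-1/14) + ((16 + N)/(N + b))*(-1) = -10/7 + ((16 + N)/(N + b))*(-1) = -10/7 - (16 + N)/(N + b))
J(-33, 33)*v(-8, √(-14 - 25)) = 31*((-112 - 17*(-8) - 10*√(-14 - 25))/(7*(-8 + √(-14 - 25)))) = 31*((-112 + 136 - 10*I*√39)/(7*(-8 + √(-39)))) = 31*((-112 + 136 - 10*I*√39)/(7*(-8 + I*√39))) = 31*((24 - 10*I*√39)/(7*(-8 + I*√39))) = 31*(24 - 10*I*√39)/(7*(-8 + I*√39))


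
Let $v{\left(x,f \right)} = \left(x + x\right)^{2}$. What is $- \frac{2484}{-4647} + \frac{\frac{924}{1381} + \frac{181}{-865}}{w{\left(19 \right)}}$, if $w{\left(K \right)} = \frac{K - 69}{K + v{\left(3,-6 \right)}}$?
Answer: $\frac{531492539}{18503811850} \approx 0.028723$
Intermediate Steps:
$v{\left(x,f \right)} = 4 x^{2}$ ($v{\left(x,f \right)} = \left(2 x\right)^{2} = 4 x^{2}$)
$w{\left(K \right)} = \frac{-69 + K}{36 + K}$ ($w{\left(K \right)} = \frac{K - 69}{K + 4 \cdot 3^{2}} = \frac{-69 + K}{K + 4 \cdot 9} = \frac{-69 + K}{K + 36} = \frac{-69 + K}{36 + K}$)
$- \frac{2484}{-4647} + \frac{\frac{924}{1381} + \frac{181}{-865}}{w{\left(19 \right)}} = - \frac{2484}{-4647} + \frac{\frac{924}{1381} + \frac{181}{-865}}{\frac{1}{36 + 19} \left(-69 + 19\right)} = \left(-2484\right) \left(- \frac{1}{4647}\right) + \frac{924 \cdot \frac{1}{1381} + 181 \left(- \frac{1}{865}\right)}{\frac{1}{55} \left(-50\right)} = \frac{828}{1549} + \frac{\frac{924}{1381} - \frac{181}{865}}{\frac{1}{55} \left(-50\right)} = \frac{828}{1549} + \frac{549299}{1194565 \left(- \frac{10}{11}\right)} = \frac{828}{1549} + \frac{549299}{1194565} \left(- \frac{11}{10}\right) = \frac{828}{1549} - \frac{6042289}{11945650} = \frac{531492539}{18503811850}$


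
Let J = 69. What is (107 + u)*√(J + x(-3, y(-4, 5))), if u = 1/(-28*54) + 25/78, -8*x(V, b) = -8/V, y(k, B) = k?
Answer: 2109479*√618/58968 ≈ 889.31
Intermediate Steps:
x(V, b) = 1/V (x(V, b) = -(-1)/V = 1/V)
u = 6287/19656 (u = -1/28*1/54 + 25*(1/78) = -1/1512 + 25/78 = 6287/19656 ≈ 0.31985)
(107 + u)*√(J + x(-3, y(-4, 5))) = (107 + 6287/19656)*√(69 + 1/(-3)) = 2109479*√(69 - ⅓)/19656 = 2109479*√(206/3)/19656 = 2109479*(√618/3)/19656 = 2109479*√618/58968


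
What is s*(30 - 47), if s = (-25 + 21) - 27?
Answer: 527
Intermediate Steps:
s = -31 (s = -4 - 27 = -31)
s*(30 - 47) = -31*(30 - 47) = -31*(-17) = 527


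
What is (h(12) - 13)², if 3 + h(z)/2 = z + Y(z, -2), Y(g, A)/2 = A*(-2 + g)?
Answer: 5625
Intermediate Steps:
Y(g, A) = 2*A*(-2 + g) (Y(g, A) = 2*(A*(-2 + g)) = 2*A*(-2 + g))
h(z) = 10 - 6*z (h(z) = -6 + 2*(z + 2*(-2)*(-2 + z)) = -6 + 2*(z + (8 - 4*z)) = -6 + 2*(8 - 3*z) = -6 + (16 - 6*z) = 10 - 6*z)
(h(12) - 13)² = ((10 - 6*12) - 13)² = ((10 - 72) - 13)² = (-62 - 13)² = (-75)² = 5625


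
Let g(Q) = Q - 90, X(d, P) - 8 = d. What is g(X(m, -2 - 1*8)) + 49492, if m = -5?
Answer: 49405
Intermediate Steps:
X(d, P) = 8 + d
g(Q) = -90 + Q
g(X(m, -2 - 1*8)) + 49492 = (-90 + (8 - 5)) + 49492 = (-90 + 3) + 49492 = -87 + 49492 = 49405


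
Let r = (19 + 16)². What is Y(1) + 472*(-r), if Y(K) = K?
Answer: -578199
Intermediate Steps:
r = 1225 (r = 35² = 1225)
Y(1) + 472*(-r) = 1 + 472*(-1*1225) = 1 + 472*(-1225) = 1 - 578200 = -578199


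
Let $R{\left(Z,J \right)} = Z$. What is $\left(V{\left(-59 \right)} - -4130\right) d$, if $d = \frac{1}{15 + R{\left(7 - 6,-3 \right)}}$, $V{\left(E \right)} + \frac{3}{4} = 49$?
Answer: $\frac{16713}{64} \approx 261.14$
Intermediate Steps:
$V{\left(E \right)} = \frac{193}{4}$ ($V{\left(E \right)} = - \frac{3}{4} + 49 = \frac{193}{4}$)
$d = \frac{1}{16}$ ($d = \frac{1}{15 + \left(7 - 6\right)} = \frac{1}{15 + 1} = \frac{1}{16} \approx 0.0625$)
$\left(V{\left(-59 \right)} - -4130\right) d = \left(\frac{193}{4} - -4130\right) \frac{1}{16} = \left(\frac{193}{4} + 4130\right) \frac{1}{16} = \frac{16713}{4} \cdot \frac{1}{16} = \frac{16713}{64}$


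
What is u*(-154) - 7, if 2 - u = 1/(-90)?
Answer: -14252/45 ≈ -316.71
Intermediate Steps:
u = 181/90 (u = 2 - 1/(-90) = 2 - 1*(-1/90) = 2 + 1/90 = 181/90 ≈ 2.0111)
u*(-154) - 7 = (181/90)*(-154) - 7 = -13937/45 - 7 = -14252/45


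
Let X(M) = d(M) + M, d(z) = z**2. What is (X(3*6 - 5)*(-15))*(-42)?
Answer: 114660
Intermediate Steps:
X(M) = M + M**2 (X(M) = M**2 + M = M + M**2)
(X(3*6 - 5)*(-15))*(-42) = (((3*6 - 5)*(1 + (3*6 - 5)))*(-15))*(-42) = (((18 - 5)*(1 + (18 - 5)))*(-15))*(-42) = ((13*(1 + 13))*(-15))*(-42) = ((13*14)*(-15))*(-42) = (182*(-15))*(-42) = -2730*(-42) = 114660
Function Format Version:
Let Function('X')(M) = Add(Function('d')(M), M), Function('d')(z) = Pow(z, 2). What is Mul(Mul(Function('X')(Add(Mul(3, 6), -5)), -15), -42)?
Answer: 114660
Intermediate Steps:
Function('X')(M) = Add(M, Pow(M, 2)) (Function('X')(M) = Add(Pow(M, 2), M) = Add(M, Pow(M, 2)))
Mul(Mul(Function('X')(Add(Mul(3, 6), -5)), -15), -42) = Mul(Mul(Mul(Add(Mul(3, 6), -5), Add(1, Add(Mul(3, 6), -5))), -15), -42) = Mul(Mul(Mul(Add(18, -5), Add(1, Add(18, -5))), -15), -42) = Mul(Mul(Mul(13, Add(1, 13)), -15), -42) = Mul(Mul(Mul(13, 14), -15), -42) = Mul(Mul(182, -15), -42) = Mul(-2730, -42) = 114660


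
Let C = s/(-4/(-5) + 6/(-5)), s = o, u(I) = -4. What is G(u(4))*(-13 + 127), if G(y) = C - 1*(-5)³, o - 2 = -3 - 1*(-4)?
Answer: 13395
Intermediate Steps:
o = 3 (o = 2 + (-3 - 1*(-4)) = 2 + (-3 + 4) = 2 + 1 = 3)
s = 3
C = -15/2 (C = 3/(-4/(-5) + 6/(-5)) = 3/(-4*(-⅕) + 6*(-⅕)) = 3/(⅘ - 6/5) = 3/(-⅖) = 3*(-5/2) = -15/2 ≈ -7.5000)
G(y) = 235/2 (G(y) = -15/2 - 1*(-5)³ = -15/2 - 1*(-125) = -15/2 + 125 = 235/2)
G(u(4))*(-13 + 127) = 235*(-13 + 127)/2 = (235/2)*114 = 13395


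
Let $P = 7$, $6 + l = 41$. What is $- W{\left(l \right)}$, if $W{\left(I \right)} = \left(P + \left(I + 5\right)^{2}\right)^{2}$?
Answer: $-2582449$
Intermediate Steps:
$l = 35$ ($l = -6 + 41 = 35$)
$W{\left(I \right)} = \left(7 + \left(5 + I\right)^{2}\right)^{2}$ ($W{\left(I \right)} = \left(7 + \left(I + 5\right)^{2}\right)^{2} = \left(7 + \left(5 + I\right)^{2}\right)^{2}$)
$- W{\left(l \right)} = - \left(7 + \left(5 + 35\right)^{2}\right)^{2} = - \left(7 + 40^{2}\right)^{2} = - \left(7 + 1600\right)^{2} = - 1607^{2} = \left(-1\right) 2582449 = -2582449$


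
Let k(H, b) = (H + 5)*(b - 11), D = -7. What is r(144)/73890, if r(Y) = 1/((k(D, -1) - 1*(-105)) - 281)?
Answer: -1/11231280 ≈ -8.9037e-8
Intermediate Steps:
k(H, b) = (-11 + b)*(5 + H) (k(H, b) = (5 + H)*(-11 + b) = (-11 + b)*(5 + H))
r(Y) = -1/152 (r(Y) = 1/(((-55 - 11*(-7) + 5*(-1) - 7*(-1)) - 1*(-105)) - 281) = 1/(((-55 + 77 - 5 + 7) + 105) - 281) = 1/((24 + 105) - 281) = 1/(129 - 281) = 1/(-152) = -1/152)
r(144)/73890 = -1/152/73890 = -1/152*1/73890 = -1/11231280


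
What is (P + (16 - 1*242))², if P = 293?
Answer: 4489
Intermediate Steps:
(P + (16 - 1*242))² = (293 + (16 - 1*242))² = (293 + (16 - 242))² = (293 - 226)² = 67² = 4489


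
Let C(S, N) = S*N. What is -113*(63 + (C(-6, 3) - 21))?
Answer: -2712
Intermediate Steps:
C(S, N) = N*S
-113*(63 + (C(-6, 3) - 21)) = -113*(63 + (3*(-6) - 21)) = -113*(63 + (-18 - 21)) = -113*(63 - 39) = -113*24 = -2712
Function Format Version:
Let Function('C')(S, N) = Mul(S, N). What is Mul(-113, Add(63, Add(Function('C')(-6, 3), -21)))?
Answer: -2712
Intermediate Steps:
Function('C')(S, N) = Mul(N, S)
Mul(-113, Add(63, Add(Function('C')(-6, 3), -21))) = Mul(-113, Add(63, Add(Mul(3, -6), -21))) = Mul(-113, Add(63, Add(-18, -21))) = Mul(-113, Add(63, -39)) = Mul(-113, 24) = -2712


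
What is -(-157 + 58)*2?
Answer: 198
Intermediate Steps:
-(-157 + 58)*2 = -(-99)*2 = -1*(-198) = 198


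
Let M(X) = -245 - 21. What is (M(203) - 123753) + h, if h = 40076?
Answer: -83943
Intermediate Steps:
M(X) = -266
(M(203) - 123753) + h = (-266 - 123753) + 40076 = -124019 + 40076 = -83943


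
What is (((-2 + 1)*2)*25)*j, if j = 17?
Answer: -850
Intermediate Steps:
(((-2 + 1)*2)*25)*j = (((-2 + 1)*2)*25)*17 = (-1*2*25)*17 = -2*25*17 = -50*17 = -850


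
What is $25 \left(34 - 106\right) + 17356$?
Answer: $15556$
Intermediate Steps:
$25 \left(34 - 106\right) + 17356 = 25 \left(-72\right) + 17356 = -1800 + 17356 = 15556$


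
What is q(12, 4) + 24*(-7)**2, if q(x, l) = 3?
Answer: 1179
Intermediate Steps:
q(12, 4) + 24*(-7)**2 = 3 + 24*(-7)**2 = 3 + 24*49 = 3 + 1176 = 1179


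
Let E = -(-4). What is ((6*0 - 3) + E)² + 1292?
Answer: 1293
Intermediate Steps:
E = 4 (E = -1*(-4) = 4)
((6*0 - 3) + E)² + 1292 = ((6*0 - 3) + 4)² + 1292 = ((0 - 3) + 4)² + 1292 = (-3 + 4)² + 1292 = 1² + 1292 = 1 + 1292 = 1293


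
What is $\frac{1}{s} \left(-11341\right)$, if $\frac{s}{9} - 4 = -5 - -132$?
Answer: $- \frac{11341}{1179} \approx -9.6192$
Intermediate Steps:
$s = 1179$ ($s = 36 + 9 \left(-5 - -132\right) = 36 + 9 \left(-5 + 132\right) = 36 + 9 \cdot 127 = 36 + 1143 = 1179$)
$\frac{1}{s} \left(-11341\right) = \frac{1}{1179} \left(-11341\right) = - \frac{11341}{1179}$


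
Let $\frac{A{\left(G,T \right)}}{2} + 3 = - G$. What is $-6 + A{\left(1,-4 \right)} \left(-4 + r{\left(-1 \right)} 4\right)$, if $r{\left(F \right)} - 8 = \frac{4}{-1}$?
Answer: $-102$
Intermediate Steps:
$A{\left(G,T \right)} = -6 - 2 G$ ($A{\left(G,T \right)} = -6 + 2 \left(- G\right) = -6 - 2 G$)
$r{\left(F \right)} = 4$ ($r{\left(F \right)} = 8 + \frac{4}{-1} = 8 + 4 \left(-1\right) = 8 - 4 = 4$)
$-6 + A{\left(1,-4 \right)} \left(-4 + r{\left(-1 \right)} 4\right) = -6 + \left(-6 - 2\right) \left(-4 + 4 \cdot 4\right) = -6 + \left(-6 - 2\right) \left(-4 + 16\right) = -6 - 96 = -102$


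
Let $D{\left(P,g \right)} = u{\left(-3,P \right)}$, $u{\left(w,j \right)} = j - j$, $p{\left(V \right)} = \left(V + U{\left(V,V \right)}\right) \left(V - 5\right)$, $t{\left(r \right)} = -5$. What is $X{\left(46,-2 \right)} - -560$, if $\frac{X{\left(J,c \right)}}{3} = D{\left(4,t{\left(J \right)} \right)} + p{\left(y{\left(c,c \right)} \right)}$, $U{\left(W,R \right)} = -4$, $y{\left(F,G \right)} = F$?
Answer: $686$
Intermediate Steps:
$p{\left(V \right)} = \left(-5 + V\right) \left(-4 + V\right)$ ($p{\left(V \right)} = \left(V - 4\right) \left(V - 5\right) = \left(-4 + V\right) \left(-5 + V\right) = \left(-5 + V\right) \left(-4 + V\right)$)
$u{\left(w,j \right)} = 0$
$D{\left(P,g \right)} = 0$
$X{\left(J,c \right)} = 60 - 27 c + 3 c^{2}$ ($X{\left(J,c \right)} = 3 \left(0 + \left(20 + c^{2} - 9 c\right)\right) = 3 \left(20 + c^{2} - 9 c\right) = 60 - 27 c + 3 c^{2}$)
$X{\left(46,-2 \right)} - -560 = \left(60 - -54 + 3 \left(-2\right)^{2}\right) - -560 = \left(60 + 54 + 3 \cdot 4\right) + 560 = \left(60 + 54 + 12\right) + 560 = 126 + 560 = 686$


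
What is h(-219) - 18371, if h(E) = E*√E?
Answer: -18371 - 219*I*√219 ≈ -18371.0 - 3240.9*I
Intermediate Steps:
h(E) = E^(3/2)
h(-219) - 18371 = (-219)^(3/2) - 18371 = -219*I*√219 - 18371 = -18371 - 219*I*√219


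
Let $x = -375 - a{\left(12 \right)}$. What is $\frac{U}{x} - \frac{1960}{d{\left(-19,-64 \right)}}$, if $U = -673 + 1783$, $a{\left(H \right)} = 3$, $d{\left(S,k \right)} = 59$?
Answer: $- \frac{134395}{3717} \approx -36.157$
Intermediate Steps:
$U = 1110$
$x = -378$ ($x = -375 - 3 = -378$)
$\frac{U}{x} - \frac{1960}{d{\left(-19,-64 \right)}} = \frac{1110}{-378} - \frac{1960}{59} = 1110 \left(- \frac{1}{378}\right) - \frac{1960}{59} = - \frac{185}{63} - \frac{1960}{59} = - \frac{134395}{3717}$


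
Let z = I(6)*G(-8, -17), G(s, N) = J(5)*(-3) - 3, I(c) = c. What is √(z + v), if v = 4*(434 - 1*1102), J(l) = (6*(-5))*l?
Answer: √10 ≈ 3.1623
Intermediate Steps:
J(l) = -30*l
G(s, N) = 447 (G(s, N) = -30*5*(-3) - 3 = -150*(-3) - 3 = 450 - 3 = 447)
z = 2682 (z = 6*447 = 2682)
v = -2672 (v = 4*(434 - 1102) = 4*(-668) = -2672)
√(z + v) = √(2682 - 2672) = √10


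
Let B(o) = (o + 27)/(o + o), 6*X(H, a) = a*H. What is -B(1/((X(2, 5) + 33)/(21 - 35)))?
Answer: 461/14 ≈ 32.929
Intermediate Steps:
X(H, a) = H*a/6 (X(H, a) = (a*H)/6 = (H*a)/6 = H*a/6)
B(o) = (27 + o)/(2*o) (B(o) = (27 + o)/((2*o)) = (27 + o)*(1/(2*o)) = (27 + o)/(2*o))
-B(1/((X(2, 5) + 33)/(21 - 35))) = -(27 + 1/(((⅙)*2*5 + 33)/(21 - 35)))/(2*(1/(((⅙)*2*5 + 33)/(21 - 35)))) = -(27 + 1/((5/3 + 33)/(-14)))/(2*(1/((5/3 + 33)/(-14)))) = -(27 + 1/((104/3)*(-1/14)))/(2*(1/((104/3)*(-1/14)))) = -(27 + 1/(-52/21))/(2*(1/(-52/21))) = -(27 - 21/52)/(2*(-21/52)) = -(-52)*1383/(2*21*52) = -1*(-461/14) = 461/14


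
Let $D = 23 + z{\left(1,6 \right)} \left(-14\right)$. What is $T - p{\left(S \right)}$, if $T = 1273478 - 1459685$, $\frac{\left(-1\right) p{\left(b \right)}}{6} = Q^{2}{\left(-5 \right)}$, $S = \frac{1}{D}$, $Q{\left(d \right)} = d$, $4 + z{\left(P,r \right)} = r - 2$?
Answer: $-186057$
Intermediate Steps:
$z{\left(P,r \right)} = -6 + r$ ($z{\left(P,r \right)} = -4 + \left(r - 2\right) = -4 + \left(-2 + r\right) = -6 + r$)
$D = 23$ ($D = 23 + \left(-6 + 6\right) \left(-14\right) = 23 + 0 \left(-14\right) = 23 + 0 = 23$)
$S = \frac{1}{23} \approx 0.043478$
$p{\left(b \right)} = -150$ ($p{\left(b \right)} = - 6 \left(-5\right)^{2} = \left(-6\right) 25 = -150$)
$T = -186207$ ($T = 1273478 - 1459685 = -186207$)
$T - p{\left(S \right)} = -186207 - -150 = -186207 + 150 = -186057$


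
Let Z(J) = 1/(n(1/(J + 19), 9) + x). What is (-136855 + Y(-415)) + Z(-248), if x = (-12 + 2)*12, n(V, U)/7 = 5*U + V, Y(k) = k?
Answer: -6128830731/44648 ≈ -1.3727e+5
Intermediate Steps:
n(V, U) = 7*V + 35*U (n(V, U) = 7*(5*U + V) = 7*(V + 5*U) = 7*V + 35*U)
x = -120 (x = -10*12 = -120)
Z(J) = 1/(195 + 7/(19 + J)) (Z(J) = 1/((7/(J + 19) + 35*9) - 120) = 1/((7/(19 + J) + 315) - 120) = 1/((315 + 7/(19 + J)) - 120) = 1/(195 + 7/(19 + J)))
(-136855 + Y(-415)) + Z(-248) = (-136855 - 415) + (19 - 248)/(3712 + 195*(-248)) = -137270 - 229/(3712 - 48360) = -137270 - 229/(-44648) = -137270 - 1/44648*(-229) = -137270 + 229/44648 = -6128830731/44648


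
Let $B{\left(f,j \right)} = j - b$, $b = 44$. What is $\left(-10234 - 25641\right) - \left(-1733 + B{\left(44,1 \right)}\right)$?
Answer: $-34099$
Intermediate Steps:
$B{\left(f,j \right)} = -44 + j$ ($B{\left(f,j \right)} = j - 44 = -44 + j$)
$\left(-10234 - 25641\right) - \left(-1733 + B{\left(44,1 \right)}\right) = \left(-10234 - 25641\right) + \left(1733 - \left(-44 + 1\right)\right) = -35875 + \left(1733 - -43\right) = -35875 + \left(1733 + 43\right) = -35875 + 1776 = -34099$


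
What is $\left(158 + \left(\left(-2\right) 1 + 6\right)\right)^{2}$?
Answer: $26244$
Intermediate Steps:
$\left(158 + \left(\left(-2\right) 1 + 6\right)\right)^{2} = \left(158 + \left(-2 + 6\right)\right)^{2} = \left(158 + 4\right)^{2} = 162^{2} = 26244$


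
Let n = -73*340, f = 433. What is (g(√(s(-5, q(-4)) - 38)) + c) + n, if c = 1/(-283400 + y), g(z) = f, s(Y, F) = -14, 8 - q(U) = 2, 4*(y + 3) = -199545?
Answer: -32511699763/1333157 ≈ -24387.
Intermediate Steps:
y = -199557/4 (y = -3 + (¼)*(-199545) = -3 - 199545/4 = -199557/4 ≈ -49889.)
q(U) = 6 (q(U) = 8 - 1*2 = 8 - 2 = 6)
g(z) = 433
n = -24820
c = -4/1333157 (c = 1/(-283400 - 199557/4) = 1/(-1333157/4) = -4/1333157 ≈ -3.0004e-6)
(g(√(s(-5, q(-4)) - 38)) + c) + n = (433 - 4/1333157) - 24820 = 577256977/1333157 - 24820 = -32511699763/1333157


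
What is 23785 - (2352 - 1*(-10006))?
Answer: 11427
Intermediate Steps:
23785 - (2352 - 1*(-10006)) = 23785 - (2352 + 10006) = 23785 - 1*12358 = 23785 - 12358 = 11427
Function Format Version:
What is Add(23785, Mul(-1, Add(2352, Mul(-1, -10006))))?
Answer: 11427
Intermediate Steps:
Add(23785, Mul(-1, Add(2352, Mul(-1, -10006)))) = Add(23785, Mul(-1, Add(2352, 10006))) = Add(23785, Mul(-1, 12358)) = Add(23785, -12358) = 11427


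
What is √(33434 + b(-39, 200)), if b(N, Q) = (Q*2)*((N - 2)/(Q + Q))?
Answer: √33393 ≈ 182.74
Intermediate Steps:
b(N, Q) = -2 + N (b(N, Q) = (2*Q)*((-2 + N)/((2*Q))) = (2*Q)*((-2 + N)*(1/(2*Q))) = (2*Q)*((-2 + N)/(2*Q)) = -2 + N)
√(33434 + b(-39, 200)) = √(33434 + (-2 - 39)) = √(33434 - 41) = √33393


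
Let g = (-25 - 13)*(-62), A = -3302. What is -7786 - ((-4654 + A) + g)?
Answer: -2186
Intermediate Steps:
g = 2356 (g = -38*(-62) = 2356)
-7786 - ((-4654 + A) + g) = -7786 - ((-4654 - 3302) + 2356) = -7786 - (-7956 + 2356) = -7786 - 1*(-5600) = -7786 + 5600 = -2186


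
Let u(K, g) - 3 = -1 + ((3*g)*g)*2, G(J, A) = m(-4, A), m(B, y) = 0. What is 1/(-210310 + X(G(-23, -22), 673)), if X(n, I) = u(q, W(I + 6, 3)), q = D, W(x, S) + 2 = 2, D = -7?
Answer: -1/210308 ≈ -4.7549e-6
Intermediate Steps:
W(x, S) = 0 (W(x, S) = -2 + 2 = 0)
q = -7
G(J, A) = 0
u(K, g) = 2 + 6*g² (u(K, g) = 3 + (-1 + ((3*g)*g)*2) = 3 + (-1 + (3*g²)*2) = 3 + (-1 + 6*g²) = 2 + 6*g²)
X(n, I) = 2 (X(n, I) = 2 + 6*0² = 2 + 6*0 = 2 + 0 = 2)
1/(-210310 + X(G(-23, -22), 673)) = 1/(-210310 + 2) = 1/(-210308) = -1/210308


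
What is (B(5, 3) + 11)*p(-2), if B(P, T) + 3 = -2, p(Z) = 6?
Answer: 36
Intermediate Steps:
B(P, T) = -5 (B(P, T) = -3 - 2 = -5)
(B(5, 3) + 11)*p(-2) = (-5 + 11)*6 = 6*6 = 36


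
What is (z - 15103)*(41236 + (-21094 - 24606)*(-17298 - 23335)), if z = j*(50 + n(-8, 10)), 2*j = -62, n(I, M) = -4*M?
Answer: -28621468375768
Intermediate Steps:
j = -31 (j = (½)*(-62) = -31)
z = -310 (z = -31*(50 - 4*10) = -31*(50 - 40) = -31*10 = -310)
(z - 15103)*(41236 + (-21094 - 24606)*(-17298 - 23335)) = (-310 - 15103)*(41236 + (-21094 - 24606)*(-17298 - 23335)) = -15413*(41236 - 45700*(-40633)) = -15413*(41236 + 1856928100) = -15413*1856969336 = -28621468375768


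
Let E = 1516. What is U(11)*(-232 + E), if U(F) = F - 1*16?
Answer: -6420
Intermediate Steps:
U(F) = -16 + F (U(F) = F - 16 = -16 + F)
U(11)*(-232 + E) = (-16 + 11)*(-232 + 1516) = -5*1284 = -6420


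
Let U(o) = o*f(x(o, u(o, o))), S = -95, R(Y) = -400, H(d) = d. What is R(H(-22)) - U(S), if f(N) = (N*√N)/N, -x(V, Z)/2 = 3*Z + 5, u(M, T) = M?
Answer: -400 + 380*√35 ≈ 1848.1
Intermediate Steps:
x(V, Z) = -10 - 6*Z (x(V, Z) = -2*(3*Z + 5) = -2*(5 + 3*Z) = -10 - 6*Z)
f(N) = √N (f(N) = N^(3/2)/N = √N)
U(o) = o*√(-10 - 6*o)
R(H(-22)) - U(S) = -400 - (-95)*√(-10 - 6*(-95)) = -400 - (-95)*√(-10 + 570) = -400 - (-95)*√560 = -400 - (-95)*4*√35 = -400 - (-380)*√35 = -400 + 380*√35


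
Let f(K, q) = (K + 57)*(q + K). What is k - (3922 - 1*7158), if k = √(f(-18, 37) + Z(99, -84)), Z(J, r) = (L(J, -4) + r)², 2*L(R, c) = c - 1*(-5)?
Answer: 3236 + √30853/2 ≈ 3323.8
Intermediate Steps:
L(R, c) = 5/2 + c/2 (L(R, c) = (c - 1*(-5))/2 = (c + 5)/2 = (5 + c)/2 = 5/2 + c/2)
f(K, q) = (57 + K)*(K + q)
Z(J, r) = (½ + r)² (Z(J, r) = ((5/2 + (½)*(-4)) + r)² = ((5/2 - 2) + r)² = (½ + r)²)
k = √30853/2 (k = √(((-18)² + 57*(-18) + 57*37 - 18*37) + (1 + 2*(-84))²/4) = √((324 - 1026 + 2109 - 666) + (1 - 168)²/4) = √(741 + (¼)*(-167)²) = √(741 + (¼)*27889) = √(741 + 27889/4) = √(30853/4) = √30853/2 ≈ 87.825)
k - (3922 - 1*7158) = √30853/2 - (3922 - 1*7158) = √30853/2 - (3922 - 7158) = √30853/2 - 1*(-3236) = √30853/2 + 3236 = 3236 + √30853/2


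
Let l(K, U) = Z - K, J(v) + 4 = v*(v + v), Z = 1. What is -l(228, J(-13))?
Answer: 227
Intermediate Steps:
J(v) = -4 + 2*v² (J(v) = -4 + v*(v + v) = -4 + v*(2*v) = -4 + 2*v²)
l(K, U) = 1 - K
-l(228, J(-13)) = -(1 - 1*228) = -(1 - 228) = -1*(-227) = 227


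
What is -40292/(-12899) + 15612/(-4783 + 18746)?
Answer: 763976384/180108737 ≈ 4.2418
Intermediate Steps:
-40292/(-12899) + 15612/(-4783 + 18746) = -40292*(-1/12899) + 15612/13963 = 40292/12899 + 15612*(1/13963) = 40292/12899 + 15612/13963 = 763976384/180108737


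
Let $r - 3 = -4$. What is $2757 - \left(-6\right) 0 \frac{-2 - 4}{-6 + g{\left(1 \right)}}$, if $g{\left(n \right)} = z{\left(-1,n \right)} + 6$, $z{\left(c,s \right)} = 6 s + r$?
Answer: $2757$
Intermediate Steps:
$r = -1$ ($r = 3 - 4 = -1$)
$z{\left(c,s \right)} = -1 + 6 s$ ($z{\left(c,s \right)} = 6 s - 1 = -1 + 6 s$)
$g{\left(n \right)} = 5 + 6 n$ ($g{\left(n \right)} = \left(-1 + 6 n\right) + 6 = 5 + 6 n$)
$2757 - \left(-6\right) 0 \frac{-2 - 4}{-6 + g{\left(1 \right)}} = 2757 - \left(-6\right) 0 \frac{-2 - 4}{-6 + \left(5 + 6 \cdot 1\right)} = 2757 - 0 \left(- \frac{6}{-6 + \left(5 + 6\right)}\right) = 2757 - 0 \left(- \frac{6}{-6 + 11}\right) = 2757 - 0 \left(- \frac{6}{5}\right) = 2757 - 0 = 2757 + 0 = 2757$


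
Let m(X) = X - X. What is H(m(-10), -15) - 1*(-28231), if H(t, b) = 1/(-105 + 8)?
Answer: 2738406/97 ≈ 28231.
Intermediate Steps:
m(X) = 0
H(t, b) = -1/97 (H(t, b) = 1/(-97) = -1/97)
H(m(-10), -15) - 1*(-28231) = -1/97 - 1*(-28231) = -1/97 + 28231 = 2738406/97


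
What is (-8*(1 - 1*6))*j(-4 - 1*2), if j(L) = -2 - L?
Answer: 160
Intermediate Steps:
(-8*(1 - 1*6))*j(-4 - 1*2) = (-8*(1 - 1*6))*(-2 - (-4 - 1*2)) = (-8*(1 - 6))*(-2 - (-4 - 2)) = (-8*(-5))*(-2 - 1*(-6)) = 40*(-2 + 6) = 40*4 = 160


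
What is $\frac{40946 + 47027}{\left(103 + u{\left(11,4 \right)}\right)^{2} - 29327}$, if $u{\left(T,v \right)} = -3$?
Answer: $- \frac{87973}{19327} \approx -4.5518$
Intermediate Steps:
$\frac{40946 + 47027}{\left(103 + u{\left(11,4 \right)}\right)^{2} - 29327} = \frac{40946 + 47027}{\left(103 - 3\right)^{2} - 29327} = \frac{87973}{100^{2} - 29327} = \frac{87973}{10000 - 29327} = \frac{87973}{-19327} = 87973 \left(- \frac{1}{19327}\right) = - \frac{87973}{19327}$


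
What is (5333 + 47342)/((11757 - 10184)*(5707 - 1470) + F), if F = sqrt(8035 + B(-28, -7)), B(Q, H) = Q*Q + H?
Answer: 351068392675/44419572360789 - 105350*sqrt(2203)/44419572360789 ≈ 0.0079034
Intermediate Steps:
B(Q, H) = H + Q**2 (B(Q, H) = Q**2 + H = H + Q**2)
F = 2*sqrt(2203) (F = sqrt(8035 + (-7 + (-28)**2)) = sqrt(8035 + (-7 + 784)) = sqrt(8035 + 777) = sqrt(8812) = 2*sqrt(2203) ≈ 93.872)
(5333 + 47342)/((11757 - 10184)*(5707 - 1470) + F) = (5333 + 47342)/((11757 - 10184)*(5707 - 1470) + 2*sqrt(2203)) = 52675/(1573*4237 + 2*sqrt(2203)) = 52675/(6664801 + 2*sqrt(2203))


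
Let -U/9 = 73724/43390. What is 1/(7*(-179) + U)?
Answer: -21695/27515593 ≈ -0.00078846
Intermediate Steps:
U = -331758/21695 (U = -663516/43390 = -9*36862/21695 = -331758/21695 ≈ -15.292)
1/(7*(-179) + U) = 1/(7*(-179) - 331758/21695) = 1/(-1253 - 331758/21695) = 1/(-27515593/21695) = -21695/27515593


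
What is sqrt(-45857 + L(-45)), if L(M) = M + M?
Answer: I*sqrt(45947) ≈ 214.35*I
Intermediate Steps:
L(M) = 2*M
sqrt(-45857 + L(-45)) = sqrt(-45857 + 2*(-45)) = sqrt(-45857 - 90) = sqrt(-45947) = I*sqrt(45947)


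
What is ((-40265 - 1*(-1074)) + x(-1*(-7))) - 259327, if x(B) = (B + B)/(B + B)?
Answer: -298517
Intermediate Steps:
x(B) = 1 (x(B) = (2*B)/((2*B)) = (2*B)*(1/(2*B)) = 1)
((-40265 - 1*(-1074)) + x(-1*(-7))) - 259327 = ((-40265 - 1*(-1074)) + 1) - 259327 = ((-40265 + 1074) + 1) - 259327 = (-39191 + 1) - 259327 = -39190 - 259327 = -298517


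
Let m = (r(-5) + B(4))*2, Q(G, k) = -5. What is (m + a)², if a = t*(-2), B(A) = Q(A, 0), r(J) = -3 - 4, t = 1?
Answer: 676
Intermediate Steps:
r(J) = -7
B(A) = -5
m = -24 (m = (-7 - 5)*2 = -12*2 = -24)
a = -2 (a = 1*(-2) = -2)
(m + a)² = (-24 - 2)² = (-26)² = 676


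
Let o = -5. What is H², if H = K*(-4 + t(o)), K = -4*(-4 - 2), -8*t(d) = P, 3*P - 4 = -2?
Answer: 9604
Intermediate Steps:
P = ⅔ (P = 4/3 + (⅓)*(-2) = 4/3 - ⅔ = ⅔ ≈ 0.66667)
t(d) = -1/12 (t(d) = -⅛*⅔ = -1/12)
K = 24 (K = -4*(-6) = 24)
H = -98 (H = 24*(-4 - 1/12) = 24*(-49/12) = -98)
H² = (-98)² = 9604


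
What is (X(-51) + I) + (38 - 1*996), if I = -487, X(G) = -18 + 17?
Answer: -1446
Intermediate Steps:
X(G) = -1
(X(-51) + I) + (38 - 1*996) = (-1 - 487) + (38 - 1*996) = -488 + (38 - 996) = -488 - 958 = -1446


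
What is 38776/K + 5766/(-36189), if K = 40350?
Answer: 65033698/81123675 ≈ 0.80166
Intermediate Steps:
38776/K + 5766/(-36189) = 38776/40350 + 5766/(-36189) = 38776*(1/40350) + 5766*(-1/36189) = 19388/20175 - 1922/12063 = 65033698/81123675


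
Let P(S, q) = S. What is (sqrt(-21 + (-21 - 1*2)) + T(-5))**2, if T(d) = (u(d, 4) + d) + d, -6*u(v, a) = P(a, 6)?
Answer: 628/9 - 128*I*sqrt(11)/3 ≈ 69.778 - 141.51*I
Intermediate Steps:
u(v, a) = -a/6
T(d) = -2/3 + 2*d (T(d) = (-1/6*4 + d) + d = (-2/3 + d) + d = -2/3 + 2*d)
(sqrt(-21 + (-21 - 1*2)) + T(-5))**2 = (sqrt(-21 + (-21 - 1*2)) + (-2/3 + 2*(-5)))**2 = (sqrt(-21 + (-21 - 2)) + (-2/3 - 10))**2 = (sqrt(-21 - 23) - 32/3)**2 = (sqrt(-44) - 32/3)**2 = (2*I*sqrt(11) - 32/3)**2 = (-32/3 + 2*I*sqrt(11))**2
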